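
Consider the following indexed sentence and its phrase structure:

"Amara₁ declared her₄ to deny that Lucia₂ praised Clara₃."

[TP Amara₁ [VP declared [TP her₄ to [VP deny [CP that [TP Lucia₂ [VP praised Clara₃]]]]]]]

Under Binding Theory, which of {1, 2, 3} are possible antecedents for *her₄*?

none

*her* is a pronoun, so Principle B applies: it must be free in its binding domain.
Binding domain of *her₄*: the matrix TP, whose subject is Amara₁.
*Amara₁* c-commands the pronoun within its binding domain → coindexation would violate Principle B.
*Lucia₂*: the pronoun c-commands this R-expression → coindexation would violate Principle C on *Lucia₂*.
*Clara₃*: the pronoun c-commands this R-expression → coindexation would violate Principle C on *Clara₃*.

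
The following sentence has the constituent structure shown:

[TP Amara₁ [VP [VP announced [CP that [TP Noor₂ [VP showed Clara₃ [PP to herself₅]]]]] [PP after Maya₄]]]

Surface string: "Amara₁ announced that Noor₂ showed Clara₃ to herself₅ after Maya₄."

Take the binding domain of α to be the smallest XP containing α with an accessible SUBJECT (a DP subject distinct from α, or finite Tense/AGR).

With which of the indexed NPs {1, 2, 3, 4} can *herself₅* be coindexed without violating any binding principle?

{2, 3}

*herself* is an anaphor, so Principle A applies: it must be bound in its binding domain.
Binding domain of *herself₅*: the embedded TP, whose subject is Noor₂.
*Amara₁* c-commands the anaphor but is outside its binding domain → cannot satisfy Principle A.
*Noor₂* c-commands the anaphor within its binding domain → licit binder.
*Clara₃* c-commands the anaphor within its binding domain → licit binder.
*Maya₄* does not c-command the anaphor → cannot bind it.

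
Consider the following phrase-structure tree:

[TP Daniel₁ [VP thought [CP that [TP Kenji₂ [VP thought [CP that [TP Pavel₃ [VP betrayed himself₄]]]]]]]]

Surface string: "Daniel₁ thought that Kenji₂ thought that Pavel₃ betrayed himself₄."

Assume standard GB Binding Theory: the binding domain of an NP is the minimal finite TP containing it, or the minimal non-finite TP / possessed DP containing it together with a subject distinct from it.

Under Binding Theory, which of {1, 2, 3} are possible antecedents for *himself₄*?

{3}

*himself* is an anaphor, so Principle A applies: it must be bound in its binding domain.
Binding domain of *himself₄*: the embedded TP, whose subject is Pavel₃.
*Daniel₁* c-commands the anaphor but is outside its binding domain → cannot satisfy Principle A.
*Kenji₂* c-commands the anaphor but is outside its binding domain → cannot satisfy Principle A.
*Pavel₃* c-commands the anaphor within its binding domain → licit binder.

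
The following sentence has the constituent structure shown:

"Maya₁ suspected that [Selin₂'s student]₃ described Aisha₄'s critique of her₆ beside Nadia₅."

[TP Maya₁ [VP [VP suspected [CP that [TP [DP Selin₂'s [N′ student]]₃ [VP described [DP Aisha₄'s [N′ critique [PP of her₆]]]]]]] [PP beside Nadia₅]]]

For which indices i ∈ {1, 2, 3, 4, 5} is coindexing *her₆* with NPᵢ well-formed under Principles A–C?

*her* is a pronoun, so Principle B applies: it must be free in its binding domain.
Binding domain of *her₆*: the possessed DP, whose subject is Aisha₄.
*Maya₁* c-commands the pronoun but from outside its binding domain, and is not c-commanded by it → coindexation permitted.
*Selin₂* and the pronoun do not c-command one another → neither Principle B nor Principle C is at stake; coindexation permitted.
*[Selin₂'s student]₃* c-commands the pronoun but from outside its binding domain, and is not c-commanded by it → coindexation permitted.
*Aisha₄* c-commands the pronoun within its binding domain → coindexation would violate Principle B.
*Nadia₅* and the pronoun do not c-command one another → neither Principle B nor Principle C is at stake; coindexation permitted.

{1, 2, 3, 5}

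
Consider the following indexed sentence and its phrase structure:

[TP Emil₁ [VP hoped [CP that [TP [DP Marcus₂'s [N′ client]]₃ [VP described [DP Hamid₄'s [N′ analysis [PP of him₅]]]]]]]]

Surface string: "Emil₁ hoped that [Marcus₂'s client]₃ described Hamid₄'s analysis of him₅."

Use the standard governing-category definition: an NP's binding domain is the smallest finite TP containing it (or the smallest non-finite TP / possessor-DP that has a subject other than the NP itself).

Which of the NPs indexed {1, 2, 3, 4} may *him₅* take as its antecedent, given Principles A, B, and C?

*him* is a pronoun, so Principle B applies: it must be free in its binding domain.
Binding domain of *him₅*: the possessed DP, whose subject is Hamid₄.
*Emil₁* c-commands the pronoun but from outside its binding domain, and is not c-commanded by it → coindexation permitted.
*Marcus₂* and the pronoun do not c-command one another → neither Principle B nor Principle C is at stake; coindexation permitted.
*[Marcus₂'s client]₃* c-commands the pronoun but from outside its binding domain, and is not c-commanded by it → coindexation permitted.
*Hamid₄* c-commands the pronoun within its binding domain → coindexation would violate Principle B.

{1, 2, 3}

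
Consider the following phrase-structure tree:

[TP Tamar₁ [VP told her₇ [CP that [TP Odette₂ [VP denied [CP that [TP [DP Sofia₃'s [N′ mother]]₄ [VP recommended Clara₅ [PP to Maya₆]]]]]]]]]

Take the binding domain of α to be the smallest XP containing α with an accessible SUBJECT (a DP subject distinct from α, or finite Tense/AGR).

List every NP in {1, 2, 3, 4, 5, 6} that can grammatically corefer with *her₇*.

none

*her* is a pronoun, so Principle B applies: it must be free in its binding domain.
Binding domain of *her₇*: the matrix TP, whose subject is Tamar₁.
*Tamar₁* c-commands the pronoun within its binding domain → coindexation would violate Principle B.
*Odette₂*: the pronoun c-commands this R-expression → coindexation would violate Principle C on *Odette₂*.
*Sofia₃*: the pronoun c-commands this R-expression → coindexation would violate Principle C on *Sofia₃*.
*[Sofia₃'s mother]₄*: the pronoun c-commands this R-expression → coindexation would violate Principle C on *[Sofia₃'s mother]₄*.
*Clara₅*: the pronoun c-commands this R-expression → coindexation would violate Principle C on *Clara₅*.
*Maya₆*: the pronoun c-commands this R-expression → coindexation would violate Principle C on *Maya₆*.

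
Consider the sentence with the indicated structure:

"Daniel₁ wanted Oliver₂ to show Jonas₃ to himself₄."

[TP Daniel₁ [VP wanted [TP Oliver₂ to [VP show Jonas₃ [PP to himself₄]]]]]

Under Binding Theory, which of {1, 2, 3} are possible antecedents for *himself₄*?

*himself* is an anaphor, so Principle A applies: it must be bound in its binding domain.
Binding domain of *himself₄*: the embedded TP, whose subject is Oliver₂.
*Daniel₁* c-commands the anaphor but is outside its binding domain → cannot satisfy Principle A.
*Oliver₂* c-commands the anaphor within its binding domain → licit binder.
*Jonas₃* c-commands the anaphor within its binding domain → licit binder.

{2, 3}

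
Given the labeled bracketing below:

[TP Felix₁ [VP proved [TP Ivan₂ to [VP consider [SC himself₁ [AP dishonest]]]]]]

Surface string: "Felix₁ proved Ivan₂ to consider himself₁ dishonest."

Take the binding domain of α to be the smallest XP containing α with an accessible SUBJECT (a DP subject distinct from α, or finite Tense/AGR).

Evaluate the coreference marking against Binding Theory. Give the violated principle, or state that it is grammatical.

The two coindexed NPs are *Felix₁* and *himself₁*.
*himself₁* is an anaphor. Principle A requires it to be bound within its binding domain — the embedded TP, whose subject is Ivan₂.
Within that domain it is c-commanded by *Ivan₂*, which does not share its index.
*Felix₁* does c-command the anaphor, but from outside its binding domain.
The anaphor is unbound in its domain → Principle A violation.

Principle A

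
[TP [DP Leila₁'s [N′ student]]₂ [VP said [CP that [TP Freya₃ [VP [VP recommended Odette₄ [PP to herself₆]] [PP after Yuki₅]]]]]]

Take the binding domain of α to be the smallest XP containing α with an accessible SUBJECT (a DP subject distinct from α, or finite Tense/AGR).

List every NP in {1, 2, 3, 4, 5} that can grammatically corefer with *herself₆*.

{3, 4}

*herself* is an anaphor, so Principle A applies: it must be bound in its binding domain.
Binding domain of *herself₆*: the embedded TP, whose subject is Freya₃.
*Leila₁* does not c-command the anaphor → cannot bind it.
*[Leila₁'s student]₂* c-commands the anaphor but is outside its binding domain → cannot satisfy Principle A.
*Freya₃* c-commands the anaphor within its binding domain → licit binder.
*Odette₄* c-commands the anaphor within its binding domain → licit binder.
*Yuki₅* does not c-command the anaphor → cannot bind it.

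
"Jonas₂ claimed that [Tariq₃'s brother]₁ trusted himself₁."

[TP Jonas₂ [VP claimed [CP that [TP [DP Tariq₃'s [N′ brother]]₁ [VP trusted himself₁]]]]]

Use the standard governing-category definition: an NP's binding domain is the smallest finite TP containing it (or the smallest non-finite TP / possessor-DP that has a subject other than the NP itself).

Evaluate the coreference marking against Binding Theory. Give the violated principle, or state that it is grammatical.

grammatical

The two coindexed NPs are *[Tariq₃'s brother]₁* and *himself₁*.
*himself₁* is an anaphor; its binding domain is the embedded TP, whose subject is [Tariq₃'s brother]₁. *[Tariq₃'s brother]₁* c-commands it within that domain and shares its index, so Principle A is satisfied.
*[Tariq₃'s brother]₁* is an R-expression; *himself₁* does not c-command it, and no other NP shares its index, so Principle C is satisfied.
All principles are respected.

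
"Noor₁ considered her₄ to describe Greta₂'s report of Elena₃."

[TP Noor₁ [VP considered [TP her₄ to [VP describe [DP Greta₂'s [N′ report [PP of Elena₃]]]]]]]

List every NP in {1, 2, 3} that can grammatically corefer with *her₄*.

*her* is a pronoun, so Principle B applies: it must be free in its binding domain.
Binding domain of *her₄*: the matrix TP, whose subject is Noor₁.
*Noor₁* c-commands the pronoun within its binding domain → coindexation would violate Principle B.
*Greta₂*: the pronoun c-commands this R-expression → coindexation would violate Principle C on *Greta₂*.
*Elena₃*: the pronoun c-commands this R-expression → coindexation would violate Principle C on *Elena₃*.

none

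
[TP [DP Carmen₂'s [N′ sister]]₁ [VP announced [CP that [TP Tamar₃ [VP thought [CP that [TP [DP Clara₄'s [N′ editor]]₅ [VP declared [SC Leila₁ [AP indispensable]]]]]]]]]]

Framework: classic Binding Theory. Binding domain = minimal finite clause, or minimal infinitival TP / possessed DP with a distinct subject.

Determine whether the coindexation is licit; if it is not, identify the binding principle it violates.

The two coindexed NPs are *[Carmen₂'s sister]₁* and *Leila₁*.
*Leila₁* is an R-expression. Principle C requires it to be free everywhere.
*[Carmen₂'s sister]₁* c-commands it and carries the same index.
The R-expression is bound → Principle C violation.

Principle C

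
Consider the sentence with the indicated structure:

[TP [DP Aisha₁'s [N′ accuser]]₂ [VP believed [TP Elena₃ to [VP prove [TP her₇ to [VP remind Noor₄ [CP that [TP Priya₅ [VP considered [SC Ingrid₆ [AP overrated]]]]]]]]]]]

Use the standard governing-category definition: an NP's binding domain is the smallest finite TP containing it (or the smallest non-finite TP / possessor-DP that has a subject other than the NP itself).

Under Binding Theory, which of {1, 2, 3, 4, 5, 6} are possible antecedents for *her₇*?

{1, 2}

*her* is a pronoun, so Principle B applies: it must be free in its binding domain.
Binding domain of *her₇*: the embedded TP, whose subject is Elena₃.
*Aisha₁* and the pronoun do not c-command one another → neither Principle B nor Principle C is at stake; coindexation permitted.
*[Aisha₁'s accuser]₂* c-commands the pronoun but from outside its binding domain, and is not c-commanded by it → coindexation permitted.
*Elena₃* c-commands the pronoun within its binding domain → coindexation would violate Principle B.
*Noor₄*: the pronoun c-commands this R-expression → coindexation would violate Principle C on *Noor₄*.
*Priya₅*: the pronoun c-commands this R-expression → coindexation would violate Principle C on *Priya₅*.
*Ingrid₆*: the pronoun c-commands this R-expression → coindexation would violate Principle C on *Ingrid₆*.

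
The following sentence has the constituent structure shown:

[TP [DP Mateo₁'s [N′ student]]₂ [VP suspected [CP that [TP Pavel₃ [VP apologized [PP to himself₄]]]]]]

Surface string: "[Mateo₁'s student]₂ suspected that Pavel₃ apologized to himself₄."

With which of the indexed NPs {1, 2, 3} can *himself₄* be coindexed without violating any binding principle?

{3}

*himself* is an anaphor, so Principle A applies: it must be bound in its binding domain.
Binding domain of *himself₄*: the embedded TP, whose subject is Pavel₃.
*Mateo₁* does not c-command the anaphor → cannot bind it.
*[Mateo₁'s student]₂* c-commands the anaphor but is outside its binding domain → cannot satisfy Principle A.
*Pavel₃* c-commands the anaphor within its binding domain → licit binder.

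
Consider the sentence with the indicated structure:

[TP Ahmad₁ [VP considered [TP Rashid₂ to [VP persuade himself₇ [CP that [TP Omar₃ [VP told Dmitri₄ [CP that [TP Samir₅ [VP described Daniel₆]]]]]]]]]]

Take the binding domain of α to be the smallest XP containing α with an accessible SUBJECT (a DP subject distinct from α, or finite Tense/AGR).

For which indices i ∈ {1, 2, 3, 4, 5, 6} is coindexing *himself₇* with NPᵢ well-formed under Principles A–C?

*himself* is an anaphor, so Principle A applies: it must be bound in its binding domain.
Binding domain of *himself₇*: the embedded TP, whose subject is Rashid₂.
*Ahmad₁* c-commands the anaphor but is outside its binding domain → cannot satisfy Principle A.
*Rashid₂* c-commands the anaphor within its binding domain → licit binder.
*Omar₃* does not c-command the anaphor → cannot bind it.
*Dmitri₄* does not c-command the anaphor → cannot bind it.
*Samir₅* does not c-command the anaphor → cannot bind it.
*Daniel₆* does not c-command the anaphor → cannot bind it.

{2}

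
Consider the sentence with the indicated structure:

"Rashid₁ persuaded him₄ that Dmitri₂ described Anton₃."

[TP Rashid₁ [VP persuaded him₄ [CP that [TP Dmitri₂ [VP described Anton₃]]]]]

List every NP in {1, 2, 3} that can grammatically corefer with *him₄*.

none

*him* is a pronoun, so Principle B applies: it must be free in its binding domain.
Binding domain of *him₄*: the matrix TP, whose subject is Rashid₁.
*Rashid₁* c-commands the pronoun within its binding domain → coindexation would violate Principle B.
*Dmitri₂*: the pronoun c-commands this R-expression → coindexation would violate Principle C on *Dmitri₂*.
*Anton₃*: the pronoun c-commands this R-expression → coindexation would violate Principle C on *Anton₃*.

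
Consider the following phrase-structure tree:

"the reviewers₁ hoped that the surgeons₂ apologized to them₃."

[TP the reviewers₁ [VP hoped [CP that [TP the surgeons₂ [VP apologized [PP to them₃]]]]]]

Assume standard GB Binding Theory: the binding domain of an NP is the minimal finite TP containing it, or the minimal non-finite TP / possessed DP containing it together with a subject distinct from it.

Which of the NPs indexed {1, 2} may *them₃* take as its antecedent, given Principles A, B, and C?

{1}

*them* is a pronoun, so Principle B applies: it must be free in its binding domain.
Binding domain of *them₃*: the embedded TP, whose subject is the surgeons₂.
*the reviewers₁* c-commands the pronoun but from outside its binding domain, and is not c-commanded by it → coindexation permitted.
*the surgeons₂* c-commands the pronoun within its binding domain → coindexation would violate Principle B.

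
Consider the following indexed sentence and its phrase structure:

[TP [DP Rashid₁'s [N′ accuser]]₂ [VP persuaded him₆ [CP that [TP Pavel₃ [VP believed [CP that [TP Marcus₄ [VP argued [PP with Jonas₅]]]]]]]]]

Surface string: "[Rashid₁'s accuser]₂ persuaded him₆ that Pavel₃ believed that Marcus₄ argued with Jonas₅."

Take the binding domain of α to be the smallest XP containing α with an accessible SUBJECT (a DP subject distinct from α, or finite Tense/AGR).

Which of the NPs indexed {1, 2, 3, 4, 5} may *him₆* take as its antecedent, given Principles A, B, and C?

{1}

*him* is a pronoun, so Principle B applies: it must be free in its binding domain.
Binding domain of *him₆*: the matrix TP, whose subject is [Rashid₁'s accuser]₂.
*Rashid₁* and the pronoun do not c-command one another → neither Principle B nor Principle C is at stake; coindexation permitted.
*[Rashid₁'s accuser]₂* c-commands the pronoun within its binding domain → coindexation would violate Principle B.
*Pavel₃*: the pronoun c-commands this R-expression → coindexation would violate Principle C on *Pavel₃*.
*Marcus₄*: the pronoun c-commands this R-expression → coindexation would violate Principle C on *Marcus₄*.
*Jonas₅*: the pronoun c-commands this R-expression → coindexation would violate Principle C on *Jonas₅*.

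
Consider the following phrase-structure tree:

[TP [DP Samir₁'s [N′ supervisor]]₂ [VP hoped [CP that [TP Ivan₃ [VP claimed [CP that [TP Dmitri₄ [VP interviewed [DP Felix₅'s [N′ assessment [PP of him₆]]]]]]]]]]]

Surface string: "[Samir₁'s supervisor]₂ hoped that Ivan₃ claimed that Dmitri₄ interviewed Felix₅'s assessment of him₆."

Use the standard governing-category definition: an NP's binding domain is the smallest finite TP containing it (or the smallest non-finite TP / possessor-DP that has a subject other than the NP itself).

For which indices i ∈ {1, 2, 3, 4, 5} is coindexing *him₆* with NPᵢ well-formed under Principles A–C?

*him* is a pronoun, so Principle B applies: it must be free in its binding domain.
Binding domain of *him₆*: the possessed DP, whose subject is Felix₅.
*Samir₁* and the pronoun do not c-command one another → neither Principle B nor Principle C is at stake; coindexation permitted.
*[Samir₁'s supervisor]₂* c-commands the pronoun but from outside its binding domain, and is not c-commanded by it → coindexation permitted.
*Ivan₃* c-commands the pronoun but from outside its binding domain, and is not c-commanded by it → coindexation permitted.
*Dmitri₄* c-commands the pronoun but from outside its binding domain, and is not c-commanded by it → coindexation permitted.
*Felix₅* c-commands the pronoun within its binding domain → coindexation would violate Principle B.

{1, 2, 3, 4}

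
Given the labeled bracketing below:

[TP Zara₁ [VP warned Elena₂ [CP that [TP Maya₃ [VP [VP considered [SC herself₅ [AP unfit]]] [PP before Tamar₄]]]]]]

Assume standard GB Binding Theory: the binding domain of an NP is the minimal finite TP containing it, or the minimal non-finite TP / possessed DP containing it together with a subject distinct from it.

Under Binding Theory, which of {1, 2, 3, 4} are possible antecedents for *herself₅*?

{3}

*herself* is an anaphor, so Principle A applies: it must be bound in its binding domain.
Binding domain of *herself₅*: the embedded TP, whose subject is Maya₃.
*Zara₁* c-commands the anaphor but is outside its binding domain → cannot satisfy Principle A.
*Elena₂* c-commands the anaphor but is outside its binding domain → cannot satisfy Principle A.
*Maya₃* c-commands the anaphor within its binding domain → licit binder.
*Tamar₄* does not c-command the anaphor → cannot bind it.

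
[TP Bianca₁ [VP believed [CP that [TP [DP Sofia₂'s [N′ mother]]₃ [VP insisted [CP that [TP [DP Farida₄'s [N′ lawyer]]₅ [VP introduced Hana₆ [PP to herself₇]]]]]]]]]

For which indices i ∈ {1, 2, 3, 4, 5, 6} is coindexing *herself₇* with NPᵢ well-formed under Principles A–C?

*herself* is an anaphor, so Principle A applies: it must be bound in its binding domain.
Binding domain of *herself₇*: the embedded TP, whose subject is [Farida₄'s lawyer]₅.
*Bianca₁* c-commands the anaphor but is outside its binding domain → cannot satisfy Principle A.
*Sofia₂* does not c-command the anaphor → cannot bind it.
*[Sofia₂'s mother]₃* c-commands the anaphor but is outside its binding domain → cannot satisfy Principle A.
*Farida₄* does not c-command the anaphor → cannot bind it.
*[Farida₄'s lawyer]₅* c-commands the anaphor within its binding domain → licit binder.
*Hana₆* c-commands the anaphor within its binding domain → licit binder.

{5, 6}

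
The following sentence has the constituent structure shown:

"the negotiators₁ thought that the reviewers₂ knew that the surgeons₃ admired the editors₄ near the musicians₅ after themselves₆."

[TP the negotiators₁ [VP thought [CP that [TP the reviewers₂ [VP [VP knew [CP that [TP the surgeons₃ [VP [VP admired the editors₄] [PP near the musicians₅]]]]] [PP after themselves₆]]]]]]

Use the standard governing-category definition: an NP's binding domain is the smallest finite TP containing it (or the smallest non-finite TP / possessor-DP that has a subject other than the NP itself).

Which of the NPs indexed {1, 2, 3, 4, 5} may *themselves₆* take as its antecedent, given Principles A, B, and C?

*themselves* is an anaphor, so Principle A applies: it must be bound in its binding domain.
Binding domain of *themselves₆*: the embedded TP, whose subject is the reviewers₂.
*the negotiators₁* c-commands the anaphor but is outside its binding domain → cannot satisfy Principle A.
*the reviewers₂* c-commands the anaphor within its binding domain → licit binder.
*the surgeons₃* does not c-command the anaphor → cannot bind it.
*the editors₄* does not c-command the anaphor → cannot bind it.
*the musicians₅* does not c-command the anaphor → cannot bind it.

{2}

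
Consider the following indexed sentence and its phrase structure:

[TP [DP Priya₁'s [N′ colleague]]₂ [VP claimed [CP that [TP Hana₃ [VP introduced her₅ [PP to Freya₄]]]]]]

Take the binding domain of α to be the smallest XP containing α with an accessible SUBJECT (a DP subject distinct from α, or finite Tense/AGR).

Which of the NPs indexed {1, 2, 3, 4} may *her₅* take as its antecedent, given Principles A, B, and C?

{1, 2}

*her* is a pronoun, so Principle B applies: it must be free in its binding domain.
Binding domain of *her₅*: the embedded TP, whose subject is Hana₃.
*Priya₁* and the pronoun do not c-command one another → neither Principle B nor Principle C is at stake; coindexation permitted.
*[Priya₁'s colleague]₂* c-commands the pronoun but from outside its binding domain, and is not c-commanded by it → coindexation permitted.
*Hana₃* c-commands the pronoun within its binding domain → coindexation would violate Principle B.
*Freya₄*: the pronoun c-commands this R-expression → coindexation would violate Principle C on *Freya₄*.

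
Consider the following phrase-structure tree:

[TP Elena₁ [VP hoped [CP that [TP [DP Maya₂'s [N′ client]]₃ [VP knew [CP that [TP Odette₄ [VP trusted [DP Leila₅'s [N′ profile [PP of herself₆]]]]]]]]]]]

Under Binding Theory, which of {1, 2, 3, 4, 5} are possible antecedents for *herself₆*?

{5}

*herself* is an anaphor, so Principle A applies: it must be bound in its binding domain.
Binding domain of *herself₆*: the possessed DP, whose subject is Leila₅.
*Elena₁* c-commands the anaphor but is outside its binding domain → cannot satisfy Principle A.
*Maya₂* does not c-command the anaphor → cannot bind it.
*[Maya₂'s client]₃* c-commands the anaphor but is outside its binding domain → cannot satisfy Principle A.
*Odette₄* c-commands the anaphor but is outside its binding domain → cannot satisfy Principle A.
*Leila₅* c-commands the anaphor within its binding domain → licit binder.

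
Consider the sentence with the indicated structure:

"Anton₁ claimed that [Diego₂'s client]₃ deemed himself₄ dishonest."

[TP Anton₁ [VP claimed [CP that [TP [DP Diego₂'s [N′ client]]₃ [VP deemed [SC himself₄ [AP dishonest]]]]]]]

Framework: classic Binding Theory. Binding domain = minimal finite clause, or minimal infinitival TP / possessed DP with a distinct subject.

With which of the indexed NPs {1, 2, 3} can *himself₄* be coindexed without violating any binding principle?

*himself* is an anaphor, so Principle A applies: it must be bound in its binding domain.
Binding domain of *himself₄*: the embedded TP, whose subject is [Diego₂'s client]₃.
*Anton₁* c-commands the anaphor but is outside its binding domain → cannot satisfy Principle A.
*Diego₂* does not c-command the anaphor → cannot bind it.
*[Diego₂'s client]₃* c-commands the anaphor within its binding domain → licit binder.

{3}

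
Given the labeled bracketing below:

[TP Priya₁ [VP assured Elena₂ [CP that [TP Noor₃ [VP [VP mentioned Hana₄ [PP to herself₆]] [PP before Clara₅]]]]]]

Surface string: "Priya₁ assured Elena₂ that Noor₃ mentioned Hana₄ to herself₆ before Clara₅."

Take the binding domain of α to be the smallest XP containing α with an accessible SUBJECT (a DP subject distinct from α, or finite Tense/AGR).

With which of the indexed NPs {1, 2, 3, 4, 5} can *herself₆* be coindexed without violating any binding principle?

{3, 4}

*herself* is an anaphor, so Principle A applies: it must be bound in its binding domain.
Binding domain of *herself₆*: the embedded TP, whose subject is Noor₃.
*Priya₁* c-commands the anaphor but is outside its binding domain → cannot satisfy Principle A.
*Elena₂* c-commands the anaphor but is outside its binding domain → cannot satisfy Principle A.
*Noor₃* c-commands the anaphor within its binding domain → licit binder.
*Hana₄* c-commands the anaphor within its binding domain → licit binder.
*Clara₅* does not c-command the anaphor → cannot bind it.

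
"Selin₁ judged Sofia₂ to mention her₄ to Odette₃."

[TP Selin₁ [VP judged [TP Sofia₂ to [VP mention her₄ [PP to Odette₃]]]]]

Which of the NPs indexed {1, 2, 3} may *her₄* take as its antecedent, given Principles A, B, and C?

{1}

*her* is a pronoun, so Principle B applies: it must be free in its binding domain.
Binding domain of *her₄*: the embedded TP, whose subject is Sofia₂.
*Selin₁* c-commands the pronoun but from outside its binding domain, and is not c-commanded by it → coindexation permitted.
*Sofia₂* c-commands the pronoun within its binding domain → coindexation would violate Principle B.
*Odette₃*: the pronoun c-commands this R-expression → coindexation would violate Principle C on *Odette₃*.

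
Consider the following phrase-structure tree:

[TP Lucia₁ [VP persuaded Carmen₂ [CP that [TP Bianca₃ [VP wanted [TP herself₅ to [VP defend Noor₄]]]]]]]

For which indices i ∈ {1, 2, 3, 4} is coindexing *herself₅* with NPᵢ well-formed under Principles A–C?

{3}

*herself* is an anaphor, so Principle A applies: it must be bound in its binding domain.
Binding domain of *herself₅*: the embedded TP, whose subject is Bianca₃.
*Lucia₁* c-commands the anaphor but is outside its binding domain → cannot satisfy Principle A.
*Carmen₂* c-commands the anaphor but is outside its binding domain → cannot satisfy Principle A.
*Bianca₃* c-commands the anaphor within its binding domain → licit binder.
*Noor₄* does not c-command the anaphor → cannot bind it.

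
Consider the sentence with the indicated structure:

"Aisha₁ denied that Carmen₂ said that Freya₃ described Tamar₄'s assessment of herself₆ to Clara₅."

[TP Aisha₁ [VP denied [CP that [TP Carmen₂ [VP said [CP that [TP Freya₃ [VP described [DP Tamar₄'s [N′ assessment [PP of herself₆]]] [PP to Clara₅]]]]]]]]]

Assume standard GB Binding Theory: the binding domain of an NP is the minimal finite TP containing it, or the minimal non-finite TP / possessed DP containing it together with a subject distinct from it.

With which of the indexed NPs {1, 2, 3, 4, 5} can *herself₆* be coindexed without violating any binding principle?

*herself* is an anaphor, so Principle A applies: it must be bound in its binding domain.
Binding domain of *herself₆*: the possessed DP, whose subject is Tamar₄.
*Aisha₁* c-commands the anaphor but is outside its binding domain → cannot satisfy Principle A.
*Carmen₂* c-commands the anaphor but is outside its binding domain → cannot satisfy Principle A.
*Freya₃* c-commands the anaphor but is outside its binding domain → cannot satisfy Principle A.
*Tamar₄* c-commands the anaphor within its binding domain → licit binder.
*Clara₅* does not c-command the anaphor → cannot bind it.

{4}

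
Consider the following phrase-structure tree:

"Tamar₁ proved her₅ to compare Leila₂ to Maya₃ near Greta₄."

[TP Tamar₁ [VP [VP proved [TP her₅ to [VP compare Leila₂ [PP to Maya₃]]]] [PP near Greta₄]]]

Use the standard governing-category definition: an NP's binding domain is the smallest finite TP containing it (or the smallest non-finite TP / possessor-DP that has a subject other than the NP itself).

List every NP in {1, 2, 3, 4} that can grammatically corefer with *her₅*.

{4}

*her* is a pronoun, so Principle B applies: it must be free in its binding domain.
Binding domain of *her₅*: the matrix TP, whose subject is Tamar₁.
*Tamar₁* c-commands the pronoun within its binding domain → coindexation would violate Principle B.
*Leila₂*: the pronoun c-commands this R-expression → coindexation would violate Principle C on *Leila₂*.
*Maya₃*: the pronoun c-commands this R-expression → coindexation would violate Principle C on *Maya₃*.
*Greta₄* and the pronoun do not c-command one another → neither Principle B nor Principle C is at stake; coindexation permitted.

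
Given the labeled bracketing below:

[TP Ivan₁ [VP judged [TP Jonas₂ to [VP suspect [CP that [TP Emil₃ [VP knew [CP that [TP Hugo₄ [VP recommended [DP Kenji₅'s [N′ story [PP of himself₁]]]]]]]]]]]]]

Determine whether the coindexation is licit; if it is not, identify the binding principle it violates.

Principle A

The two coindexed NPs are *Ivan₁* and *himself₁*.
*himself₁* is an anaphor. Principle A requires it to be bound within its binding domain — the possessed DP, whose subject is Kenji₅.
Within that domain it is c-commanded by *Kenji₅*, which does not share its index.
*Ivan₁* does c-command the anaphor, but from outside its binding domain.
The anaphor is unbound in its domain → Principle A violation.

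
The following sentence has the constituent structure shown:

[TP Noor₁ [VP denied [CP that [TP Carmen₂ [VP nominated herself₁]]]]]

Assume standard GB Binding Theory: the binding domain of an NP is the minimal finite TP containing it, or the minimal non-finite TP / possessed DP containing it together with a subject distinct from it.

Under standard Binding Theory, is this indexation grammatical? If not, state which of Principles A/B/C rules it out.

The two coindexed NPs are *Noor₁* and *herself₁*.
*herself₁* is an anaphor. Principle A requires it to be bound within its binding domain — the embedded TP, whose subject is Carmen₂.
Within that domain it is c-commanded by *Carmen₂*, which does not share its index.
*Noor₁* does c-command the anaphor, but from outside its binding domain.
The anaphor is unbound in its domain → Principle A violation.

Principle A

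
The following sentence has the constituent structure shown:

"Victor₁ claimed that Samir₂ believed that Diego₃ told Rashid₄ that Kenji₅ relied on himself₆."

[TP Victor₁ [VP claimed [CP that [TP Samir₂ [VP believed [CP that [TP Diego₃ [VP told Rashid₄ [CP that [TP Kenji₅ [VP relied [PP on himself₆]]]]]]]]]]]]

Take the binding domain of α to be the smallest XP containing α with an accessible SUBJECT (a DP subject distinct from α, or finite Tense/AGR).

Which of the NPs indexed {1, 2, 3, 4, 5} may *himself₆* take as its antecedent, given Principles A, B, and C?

*himself* is an anaphor, so Principle A applies: it must be bound in its binding domain.
Binding domain of *himself₆*: the embedded TP, whose subject is Kenji₅.
*Victor₁* c-commands the anaphor but is outside its binding domain → cannot satisfy Principle A.
*Samir₂* c-commands the anaphor but is outside its binding domain → cannot satisfy Principle A.
*Diego₃* c-commands the anaphor but is outside its binding domain → cannot satisfy Principle A.
*Rashid₄* c-commands the anaphor but is outside its binding domain → cannot satisfy Principle A.
*Kenji₅* c-commands the anaphor within its binding domain → licit binder.

{5}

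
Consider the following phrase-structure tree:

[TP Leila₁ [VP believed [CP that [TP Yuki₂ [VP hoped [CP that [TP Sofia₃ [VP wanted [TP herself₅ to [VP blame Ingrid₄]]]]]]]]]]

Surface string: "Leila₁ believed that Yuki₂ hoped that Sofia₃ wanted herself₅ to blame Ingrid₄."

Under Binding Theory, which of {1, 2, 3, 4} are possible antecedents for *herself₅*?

*herself* is an anaphor, so Principle A applies: it must be bound in its binding domain.
Binding domain of *herself₅*: the embedded TP, whose subject is Sofia₃.
*Leila₁* c-commands the anaphor but is outside its binding domain → cannot satisfy Principle A.
*Yuki₂* c-commands the anaphor but is outside its binding domain → cannot satisfy Principle A.
*Sofia₃* c-commands the anaphor within its binding domain → licit binder.
*Ingrid₄* does not c-command the anaphor → cannot bind it.

{3}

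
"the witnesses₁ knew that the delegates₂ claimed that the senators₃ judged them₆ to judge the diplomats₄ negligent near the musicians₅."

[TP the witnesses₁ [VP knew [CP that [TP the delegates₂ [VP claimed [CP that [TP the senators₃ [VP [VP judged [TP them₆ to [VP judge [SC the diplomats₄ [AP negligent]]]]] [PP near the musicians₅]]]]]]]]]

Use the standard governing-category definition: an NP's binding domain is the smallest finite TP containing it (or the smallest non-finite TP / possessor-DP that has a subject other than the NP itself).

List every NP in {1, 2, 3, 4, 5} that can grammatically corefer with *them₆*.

{1, 2, 5}

*them* is a pronoun, so Principle B applies: it must be free in its binding domain.
Binding domain of *them₆*: the embedded TP, whose subject is the senators₃.
*the witnesses₁* c-commands the pronoun but from outside its binding domain, and is not c-commanded by it → coindexation permitted.
*the delegates₂* c-commands the pronoun but from outside its binding domain, and is not c-commanded by it → coindexation permitted.
*the senators₃* c-commands the pronoun within its binding domain → coindexation would violate Principle B.
*the diplomats₄*: the pronoun c-commands this R-expression → coindexation would violate Principle C on *the diplomats₄*.
*the musicians₅* and the pronoun do not c-command one another → neither Principle B nor Principle C is at stake; coindexation permitted.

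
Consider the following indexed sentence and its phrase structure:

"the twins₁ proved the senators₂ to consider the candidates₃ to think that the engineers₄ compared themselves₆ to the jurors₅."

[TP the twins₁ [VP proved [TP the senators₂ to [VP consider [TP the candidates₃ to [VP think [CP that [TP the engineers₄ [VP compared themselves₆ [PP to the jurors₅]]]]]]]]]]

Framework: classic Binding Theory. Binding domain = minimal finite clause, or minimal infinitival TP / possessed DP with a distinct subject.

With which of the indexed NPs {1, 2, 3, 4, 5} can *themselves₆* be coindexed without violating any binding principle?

*themselves* is an anaphor, so Principle A applies: it must be bound in its binding domain.
Binding domain of *themselves₆*: the embedded TP, whose subject is the engineers₄.
*the twins₁* c-commands the anaphor but is outside its binding domain → cannot satisfy Principle A.
*the senators₂* c-commands the anaphor but is outside its binding domain → cannot satisfy Principle A.
*the candidates₃* c-commands the anaphor but is outside its binding domain → cannot satisfy Principle A.
*the engineers₄* c-commands the anaphor within its binding domain → licit binder.
*the jurors₅* does not c-command the anaphor → cannot bind it.

{4}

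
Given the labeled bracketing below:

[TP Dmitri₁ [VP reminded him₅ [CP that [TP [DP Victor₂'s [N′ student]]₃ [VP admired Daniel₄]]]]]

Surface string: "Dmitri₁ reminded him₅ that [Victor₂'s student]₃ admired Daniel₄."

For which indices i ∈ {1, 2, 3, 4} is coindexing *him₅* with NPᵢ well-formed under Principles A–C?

*him* is a pronoun, so Principle B applies: it must be free in its binding domain.
Binding domain of *him₅*: the matrix TP, whose subject is Dmitri₁.
*Dmitri₁* c-commands the pronoun within its binding domain → coindexation would violate Principle B.
*Victor₂*: the pronoun c-commands this R-expression → coindexation would violate Principle C on *Victor₂*.
*[Victor₂'s student]₃*: the pronoun c-commands this R-expression → coindexation would violate Principle C on *[Victor₂'s student]₃*.
*Daniel₄*: the pronoun c-commands this R-expression → coindexation would violate Principle C on *Daniel₄*.

none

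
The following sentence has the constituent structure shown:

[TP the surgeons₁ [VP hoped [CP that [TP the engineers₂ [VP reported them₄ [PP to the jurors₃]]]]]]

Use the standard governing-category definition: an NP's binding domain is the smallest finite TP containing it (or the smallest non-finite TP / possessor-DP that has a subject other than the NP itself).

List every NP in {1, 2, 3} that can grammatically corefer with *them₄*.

{1}

*them* is a pronoun, so Principle B applies: it must be free in its binding domain.
Binding domain of *them₄*: the embedded TP, whose subject is the engineers₂.
*the surgeons₁* c-commands the pronoun but from outside its binding domain, and is not c-commanded by it → coindexation permitted.
*the engineers₂* c-commands the pronoun within its binding domain → coindexation would violate Principle B.
*the jurors₃*: the pronoun c-commands this R-expression → coindexation would violate Principle C on *the jurors₃*.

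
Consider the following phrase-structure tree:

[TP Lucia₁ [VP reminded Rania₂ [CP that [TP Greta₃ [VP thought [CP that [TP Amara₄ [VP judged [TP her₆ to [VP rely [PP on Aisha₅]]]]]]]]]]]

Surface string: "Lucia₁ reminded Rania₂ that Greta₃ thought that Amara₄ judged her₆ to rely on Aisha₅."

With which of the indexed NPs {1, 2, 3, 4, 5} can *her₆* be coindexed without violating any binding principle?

*her* is a pronoun, so Principle B applies: it must be free in its binding domain.
Binding domain of *her₆*: the embedded TP, whose subject is Amara₄.
*Lucia₁* c-commands the pronoun but from outside its binding domain, and is not c-commanded by it → coindexation permitted.
*Rania₂* c-commands the pronoun but from outside its binding domain, and is not c-commanded by it → coindexation permitted.
*Greta₃* c-commands the pronoun but from outside its binding domain, and is not c-commanded by it → coindexation permitted.
*Amara₄* c-commands the pronoun within its binding domain → coindexation would violate Principle B.
*Aisha₅*: the pronoun c-commands this R-expression → coindexation would violate Principle C on *Aisha₅*.

{1, 2, 3}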